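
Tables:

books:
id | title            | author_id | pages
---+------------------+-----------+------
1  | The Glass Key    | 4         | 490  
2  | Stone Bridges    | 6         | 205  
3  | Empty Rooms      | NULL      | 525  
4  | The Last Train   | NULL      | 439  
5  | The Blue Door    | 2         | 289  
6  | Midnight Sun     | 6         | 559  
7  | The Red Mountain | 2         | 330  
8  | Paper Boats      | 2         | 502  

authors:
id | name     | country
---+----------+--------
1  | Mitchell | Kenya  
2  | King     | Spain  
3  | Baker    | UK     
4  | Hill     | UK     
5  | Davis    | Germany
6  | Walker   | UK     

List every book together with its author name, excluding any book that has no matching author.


INNER JOIN keeps only books rows whose author_id matches an id in authors. Walk through each book:
  - book 1 (The Glass Key): author_id=4 -> matches Hill
  - book 2 (Stone Bridges): author_id=6 -> matches Walker
  - book 3 (Empty Rooms): author_id=NULL, no match -> dropped
  - book 4 (The Last Train): author_id=NULL, no match -> dropped
  - book 5 (The Blue Door): author_id=2 -> matches King
  - book 6 (Midnight Sun): author_id=6 -> matches Walker
  - book 7 (The Red Mountain): author_id=2 -> matches King
  - book 8 (Paper Boats): author_id=2 -> matches King
So 2 of 8 rows are dropped.

SQL:
SELECT a.title, b.name AS author
FROM books a
INNER JOIN authors b ON a.author_id = b.id

Result:
title            | author
-----------------+-------
The Glass Key    | Hill  
Stone Bridges    | Walker
The Blue Door    | King  
Midnight Sun     | Walker
The Red Mountain | King  
Paper Boats      | King  


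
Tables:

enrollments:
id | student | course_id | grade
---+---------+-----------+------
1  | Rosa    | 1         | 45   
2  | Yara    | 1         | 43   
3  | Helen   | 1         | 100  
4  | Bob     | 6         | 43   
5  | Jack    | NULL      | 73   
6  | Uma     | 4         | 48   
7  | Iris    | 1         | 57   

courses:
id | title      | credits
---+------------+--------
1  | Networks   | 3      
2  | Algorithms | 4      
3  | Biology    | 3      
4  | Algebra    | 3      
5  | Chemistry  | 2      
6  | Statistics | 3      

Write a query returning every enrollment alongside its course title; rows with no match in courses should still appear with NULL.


LEFT JOIN keeps every row from enrollments (the left table); where course_id has no match in courses, the course columns become NULL. Walk through each enrollment:
  - enrollment 1 (Rosa): course_id=1 -> matches Networks
  - enrollment 2 (Yara): course_id=1 -> matches Networks
  - enrollment 3 (Helen): course_id=1 -> matches Networks
  - enrollment 4 (Bob): course_id=6 -> matches Statistics
  - enrollment 5 (Jack): course_id=NULL, no match -> kept with NULL
  - enrollment 6 (Uma): course_id=4 -> matches Algebra
  - enrollment 7 (Iris): course_id=1 -> matches Networks
All 7 rows appear; 1 has NULL course.

SQL:
SELECT a.student, b.title AS course
FROM enrollments a
LEFT JOIN courses b ON a.course_id = b.id

Result:
student | course    
--------+-----------
Rosa    | Networks  
Yara    | Networks  
Helen   | Networks  
Bob     | Statistics
Jack    | NULL      
Uma     | Algebra   
Iris    | Networks  


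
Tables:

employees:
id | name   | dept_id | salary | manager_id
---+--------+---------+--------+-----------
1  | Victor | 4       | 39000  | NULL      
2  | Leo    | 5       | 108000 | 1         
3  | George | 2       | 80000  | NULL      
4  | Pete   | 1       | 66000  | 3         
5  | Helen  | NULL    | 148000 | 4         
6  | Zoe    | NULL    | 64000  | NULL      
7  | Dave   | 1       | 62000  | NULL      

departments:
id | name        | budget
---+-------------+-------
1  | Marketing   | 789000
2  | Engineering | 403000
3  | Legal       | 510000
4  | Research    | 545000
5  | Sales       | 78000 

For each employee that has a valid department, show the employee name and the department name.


INNER JOIN keeps only employees rows whose dept_id matches an id in departments. Walk through each employee:
  - employee 1 (Victor): dept_id=4 -> matches Research
  - employee 2 (Leo): dept_id=5 -> matches Sales
  - employee 3 (George): dept_id=2 -> matches Engineering
  - employee 4 (Pete): dept_id=1 -> matches Marketing
  - employee 5 (Helen): dept_id=NULL, no match -> dropped
  - employee 6 (Zoe): dept_id=NULL, no match -> dropped
  - employee 7 (Dave): dept_id=1 -> matches Marketing
So 2 of 7 rows are dropped.

SQL:
SELECT a.name, b.name AS department
FROM employees a
INNER JOIN departments b ON a.dept_id = b.id

Result:
name   | department 
-------+------------
Victor | Research   
Leo    | Sales      
George | Engineering
Pete   | Marketing  
Dave   | Marketing  


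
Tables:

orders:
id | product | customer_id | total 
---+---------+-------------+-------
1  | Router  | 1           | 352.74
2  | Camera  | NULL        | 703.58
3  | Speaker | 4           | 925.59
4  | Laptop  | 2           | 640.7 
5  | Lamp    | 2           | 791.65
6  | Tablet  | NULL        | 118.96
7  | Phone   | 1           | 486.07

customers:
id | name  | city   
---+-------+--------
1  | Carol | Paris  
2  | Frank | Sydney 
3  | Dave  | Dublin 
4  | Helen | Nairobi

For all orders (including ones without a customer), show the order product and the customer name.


LEFT JOIN keeps every row from orders (the left table); where customer_id has no match in customers, the customer columns become NULL. Walk through each order:
  - order 1 (Router): customer_id=1 -> matches Carol
  - order 2 (Camera): customer_id=NULL, no match -> kept with NULL
  - order 3 (Speaker): customer_id=4 -> matches Helen
  - order 4 (Laptop): customer_id=2 -> matches Frank
  - order 5 (Lamp): customer_id=2 -> matches Frank
  - order 6 (Tablet): customer_id=NULL, no match -> kept with NULL
  - order 7 (Phone): customer_id=1 -> matches Carol
All 7 rows appear; 2 have NULL customer.

SQL:
SELECT a.product, b.name AS customer
FROM orders a
LEFT JOIN customers b ON a.customer_id = b.id

Result:
product | customer
--------+---------
Router  | Carol   
Camera  | NULL    
Speaker | Helen   
Laptop  | Frank   
Lamp    | Frank   
Tablet  | NULL    
Phone   | Carol   


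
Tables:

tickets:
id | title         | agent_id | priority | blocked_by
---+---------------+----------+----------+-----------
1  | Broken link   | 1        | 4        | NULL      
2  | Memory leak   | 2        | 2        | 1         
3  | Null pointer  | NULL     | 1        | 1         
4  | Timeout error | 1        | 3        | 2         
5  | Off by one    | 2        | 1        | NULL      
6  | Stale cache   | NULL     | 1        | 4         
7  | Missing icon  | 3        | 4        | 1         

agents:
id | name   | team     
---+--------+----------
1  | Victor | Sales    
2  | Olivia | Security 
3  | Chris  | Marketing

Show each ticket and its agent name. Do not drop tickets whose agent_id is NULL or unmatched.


LEFT JOIN keeps every row from tickets (the left table); where agent_id has no match in agents, the agent columns become NULL. Walk through each ticket:
  - ticket 1 (Broken link): agent_id=1 -> matches Victor
  - ticket 2 (Memory leak): agent_id=2 -> matches Olivia
  - ticket 3 (Null pointer): agent_id=NULL, no match -> kept with NULL
  - ticket 4 (Timeout error): agent_id=1 -> matches Victor
  - ticket 5 (Off by one): agent_id=2 -> matches Olivia
  - ticket 6 (Stale cache): agent_id=NULL, no match -> kept with NULL
  - ticket 7 (Missing icon): agent_id=3 -> matches Chris
All 7 rows appear; 2 have NULL agent.

SQL:
SELECT a.title, b.name AS agent
FROM tickets a
LEFT JOIN agents b ON a.agent_id = b.id

Result:
title         | agent 
--------------+-------
Broken link   | Victor
Memory leak   | Olivia
Null pointer  | NULL  
Timeout error | Victor
Off by one    | Olivia
Stale cache   | NULL  
Missing icon  | Chris 


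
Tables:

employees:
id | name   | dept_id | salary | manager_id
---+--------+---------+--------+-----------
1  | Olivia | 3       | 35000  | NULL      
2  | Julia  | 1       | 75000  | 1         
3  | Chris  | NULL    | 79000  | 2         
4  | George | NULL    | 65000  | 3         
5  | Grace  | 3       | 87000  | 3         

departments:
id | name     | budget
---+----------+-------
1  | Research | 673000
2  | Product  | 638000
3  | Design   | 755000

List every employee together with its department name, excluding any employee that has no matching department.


INNER JOIN keeps only employees rows whose dept_id matches an id in departments. Walk through each employee:
  - employee 1 (Olivia): dept_id=3 -> matches Design
  - employee 2 (Julia): dept_id=1 -> matches Research
  - employee 3 (Chris): dept_id=NULL, no match -> dropped
  - employee 4 (George): dept_id=NULL, no match -> dropped
  - employee 5 (Grace): dept_id=3 -> matches Design
So 2 of 5 rows are dropped.

SQL:
SELECT a.name, b.name AS department
FROM employees a
INNER JOIN departments b ON a.dept_id = b.id

Result:
name   | department
-------+-----------
Olivia | Design    
Julia  | Research  
Grace  | Design    


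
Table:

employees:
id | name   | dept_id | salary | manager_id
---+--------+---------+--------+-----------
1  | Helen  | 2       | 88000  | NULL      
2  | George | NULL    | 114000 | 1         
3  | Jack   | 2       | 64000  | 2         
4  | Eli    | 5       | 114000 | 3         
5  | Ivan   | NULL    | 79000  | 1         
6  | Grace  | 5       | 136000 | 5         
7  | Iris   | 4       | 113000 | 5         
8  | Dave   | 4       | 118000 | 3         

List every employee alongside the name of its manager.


This is a self-join: employees is joined to a second copy of itself, matching each row's manager_id to another row's id. Use LEFT JOIN so rows with manager_id=NULL are kept.
  - employee 1 (Helen): manager_id=NULL -> NULL
  - employee 2 (George): manager_id=1 -> Helen
  - employee 3 (Jack): manager_id=2 -> George
  - employee 4 (Eli): manager_id=3 -> Jack
  - employee 5 (Ivan): manager_id=1 -> Helen
  - employee 6 (Grace): manager_id=5 -> Ivan
  - employee 7 (Iris): manager_id=5 -> Ivan
  - employee 8 (Dave): manager_id=3 -> Jack

SQL:
SELECT a.name AS item, b.name AS manager
FROM employees a
LEFT JOIN employees b ON a.manager_id = b.id

Result:
item   | manager
-------+--------
Helen  | NULL   
George | Helen  
Jack   | George 
Eli    | Jack   
Ivan   | Helen  
Grace  | Ivan   
Iris   | Ivan   
Dave   | Jack   


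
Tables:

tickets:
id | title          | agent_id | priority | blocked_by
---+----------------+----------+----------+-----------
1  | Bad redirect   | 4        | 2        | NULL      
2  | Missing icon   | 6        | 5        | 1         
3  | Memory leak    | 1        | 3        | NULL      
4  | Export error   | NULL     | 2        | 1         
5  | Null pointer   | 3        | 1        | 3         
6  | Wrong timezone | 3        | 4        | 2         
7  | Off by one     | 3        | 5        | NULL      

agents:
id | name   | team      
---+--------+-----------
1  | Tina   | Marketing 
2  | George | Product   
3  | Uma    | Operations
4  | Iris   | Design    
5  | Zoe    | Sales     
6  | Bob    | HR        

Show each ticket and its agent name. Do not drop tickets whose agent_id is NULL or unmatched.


LEFT JOIN keeps every row from tickets (the left table); where agent_id has no match in agents, the agent columns become NULL. Walk through each ticket:
  - ticket 1 (Bad redirect): agent_id=4 -> matches Iris
  - ticket 2 (Missing icon): agent_id=6 -> matches Bob
  - ticket 3 (Memory leak): agent_id=1 -> matches Tina
  - ticket 4 (Export error): agent_id=NULL, no match -> kept with NULL
  - ticket 5 (Null pointer): agent_id=3 -> matches Uma
  - ticket 6 (Wrong timezone): agent_id=3 -> matches Uma
  - ticket 7 (Off by one): agent_id=3 -> matches Uma
All 7 rows appear; 1 has NULL agent.

SQL:
SELECT a.title, b.name AS agent
FROM tickets a
LEFT JOIN agents b ON a.agent_id = b.id

Result:
title          | agent
---------------+------
Bad redirect   | Iris 
Missing icon   | Bob  
Memory leak    | Tina 
Export error   | NULL 
Null pointer   | Uma  
Wrong timezone | Uma  
Off by one     | Uma  


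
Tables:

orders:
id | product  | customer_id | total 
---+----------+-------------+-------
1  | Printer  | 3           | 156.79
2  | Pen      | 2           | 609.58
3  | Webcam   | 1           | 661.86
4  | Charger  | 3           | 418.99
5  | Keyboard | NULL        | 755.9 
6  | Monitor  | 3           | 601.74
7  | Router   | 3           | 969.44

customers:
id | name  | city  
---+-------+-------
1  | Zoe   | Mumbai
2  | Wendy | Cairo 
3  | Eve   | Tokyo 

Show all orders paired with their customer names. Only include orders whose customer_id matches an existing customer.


INNER JOIN keeps only orders rows whose customer_id matches an id in customers. Walk through each order:
  - order 1 (Printer): customer_id=3 -> matches Eve
  - order 2 (Pen): customer_id=2 -> matches Wendy
  - order 3 (Webcam): customer_id=1 -> matches Zoe
  - order 4 (Charger): customer_id=3 -> matches Eve
  - order 5 (Keyboard): customer_id=NULL, no match -> dropped
  - order 6 (Monitor): customer_id=3 -> matches Eve
  - order 7 (Router): customer_id=3 -> matches Eve
So 1 of 7 rows is dropped.

SQL:
SELECT a.product, b.name AS customer
FROM orders a
INNER JOIN customers b ON a.customer_id = b.id

Result:
product | customer
--------+---------
Printer | Eve     
Pen     | Wendy   
Webcam  | Zoe     
Charger | Eve     
Monitor | Eve     
Router  | Eve     


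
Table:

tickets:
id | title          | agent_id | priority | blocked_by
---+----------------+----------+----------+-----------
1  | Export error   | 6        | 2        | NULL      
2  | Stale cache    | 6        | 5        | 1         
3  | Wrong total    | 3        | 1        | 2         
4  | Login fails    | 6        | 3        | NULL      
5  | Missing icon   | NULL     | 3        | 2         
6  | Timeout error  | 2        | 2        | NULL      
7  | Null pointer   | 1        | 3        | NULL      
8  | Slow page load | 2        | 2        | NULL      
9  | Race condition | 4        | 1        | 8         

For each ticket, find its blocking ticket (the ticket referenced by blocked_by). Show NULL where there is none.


This is a self-join: tickets is joined to a second copy of itself, matching each row's blocked_by to another row's id. Use LEFT JOIN so rows with blocked_by=NULL are kept.
  - ticket 1 (Export error): blocked_by=NULL -> NULL
  - ticket 2 (Stale cache): blocked_by=1 -> Export error
  - ticket 3 (Wrong total): blocked_by=2 -> Stale cache
  - ticket 4 (Login fails): blocked_by=NULL -> NULL
  - ticket 5 (Missing icon): blocked_by=2 -> Stale cache
  - ticket 6 (Timeout error): blocked_by=NULL -> NULL
  - ticket 7 (Null pointer): blocked_by=NULL -> NULL
  - ticket 8 (Slow page load): blocked_by=NULL -> NULL
  - ticket 9 (Race condition): blocked_by=8 -> Slow page load

SQL:
SELECT a.title AS item, b.title AS blocked_by
FROM tickets a
LEFT JOIN tickets b ON a.blocked_by = b.id

Result:
item           | blocked_by    
---------------+---------------
Export error   | NULL          
Stale cache    | Export error  
Wrong total    | Stale cache   
Login fails    | NULL          
Missing icon   | Stale cache   
Timeout error  | NULL          
Null pointer   | NULL          
Slow page load | NULL          
Race condition | Slow page load


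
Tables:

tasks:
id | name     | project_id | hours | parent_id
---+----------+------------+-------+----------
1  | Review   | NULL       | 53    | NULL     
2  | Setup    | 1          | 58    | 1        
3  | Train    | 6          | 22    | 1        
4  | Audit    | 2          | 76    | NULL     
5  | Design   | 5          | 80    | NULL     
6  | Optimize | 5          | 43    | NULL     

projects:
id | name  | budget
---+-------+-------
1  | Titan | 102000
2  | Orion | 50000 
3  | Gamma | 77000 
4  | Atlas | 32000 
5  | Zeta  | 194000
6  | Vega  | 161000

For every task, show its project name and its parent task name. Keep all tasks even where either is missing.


Two LEFT JOINs from the same base table tasks: one to projects via project_id, one to tasks itself via parent_id. Both are LEFT so every task is preserved.
Match against projects:
  - task 1 (Review): project_id=NULL, no match -> kept with NULL
  - task 2 (Setup): project_id=1 -> matches Titan
  - task 3 (Train): project_id=6 -> matches Vega
  - task 4 (Audit): project_id=2 -> matches Orion
  - task 5 (Design): project_id=5 -> matches Zeta
  - task 6 (Optimize): project_id=5 -> matches Zeta
Match against tasks (self):
  - task 1 (Review): parent_id=NULL -> NULL
  - task 2 (Setup): parent_id=1 -> Review
  - task 3 (Train): parent_id=1 -> Review
  - task 4 (Audit): parent_id=NULL -> NULL
  - task 5 (Design): parent_id=NULL -> NULL
  - task 6 (Optimize): parent_id=NULL -> NULL

SQL:
SELECT a.name, b.name AS project, c.name AS parent
FROM tasks a
LEFT JOIN projects b ON a.project_id = b.id
LEFT JOIN tasks c ON a.parent_id = c.id

Result:
name     | project | parent
---------+---------+-------
Review   | NULL    | NULL  
Setup    | Titan   | Review
Train    | Vega    | Review
Audit    | Orion   | NULL  
Design   | Zeta    | NULL  
Optimize | Zeta    | NULL  


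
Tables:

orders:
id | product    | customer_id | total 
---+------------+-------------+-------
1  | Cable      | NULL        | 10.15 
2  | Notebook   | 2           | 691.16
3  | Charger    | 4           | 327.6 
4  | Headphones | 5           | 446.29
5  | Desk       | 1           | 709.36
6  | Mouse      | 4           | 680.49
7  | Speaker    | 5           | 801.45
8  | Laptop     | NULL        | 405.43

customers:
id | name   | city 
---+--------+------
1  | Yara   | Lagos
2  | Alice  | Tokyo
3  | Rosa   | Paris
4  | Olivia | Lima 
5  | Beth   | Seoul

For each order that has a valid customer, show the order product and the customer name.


INNER JOIN keeps only orders rows whose customer_id matches an id in customers. Walk through each order:
  - order 1 (Cable): customer_id=NULL, no match -> dropped
  - order 2 (Notebook): customer_id=2 -> matches Alice
  - order 3 (Charger): customer_id=4 -> matches Olivia
  - order 4 (Headphones): customer_id=5 -> matches Beth
  - order 5 (Desk): customer_id=1 -> matches Yara
  - order 6 (Mouse): customer_id=4 -> matches Olivia
  - order 7 (Speaker): customer_id=5 -> matches Beth
  - order 8 (Laptop): customer_id=NULL, no match -> dropped
So 2 of 8 rows are dropped.

SQL:
SELECT a.product, b.name AS customer
FROM orders a
INNER JOIN customers b ON a.customer_id = b.id

Result:
product    | customer
-----------+---------
Notebook   | Alice   
Charger    | Olivia  
Headphones | Beth    
Desk       | Yara    
Mouse      | Olivia  
Speaker    | Beth    


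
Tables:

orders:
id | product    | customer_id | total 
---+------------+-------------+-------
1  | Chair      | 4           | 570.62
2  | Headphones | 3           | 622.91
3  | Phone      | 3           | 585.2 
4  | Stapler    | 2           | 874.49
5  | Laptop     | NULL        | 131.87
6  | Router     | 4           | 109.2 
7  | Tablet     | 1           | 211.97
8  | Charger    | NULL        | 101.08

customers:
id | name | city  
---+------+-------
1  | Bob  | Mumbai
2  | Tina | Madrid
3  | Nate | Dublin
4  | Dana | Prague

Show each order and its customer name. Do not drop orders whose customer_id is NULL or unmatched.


LEFT JOIN keeps every row from orders (the left table); where customer_id has no match in customers, the customer columns become NULL. Walk through each order:
  - order 1 (Chair): customer_id=4 -> matches Dana
  - order 2 (Headphones): customer_id=3 -> matches Nate
  - order 3 (Phone): customer_id=3 -> matches Nate
  - order 4 (Stapler): customer_id=2 -> matches Tina
  - order 5 (Laptop): customer_id=NULL, no match -> kept with NULL
  - order 6 (Router): customer_id=4 -> matches Dana
  - order 7 (Tablet): customer_id=1 -> matches Bob
  - order 8 (Charger): customer_id=NULL, no match -> kept with NULL
All 8 rows appear; 2 have NULL customer.

SQL:
SELECT a.product, b.name AS customer
FROM orders a
LEFT JOIN customers b ON a.customer_id = b.id

Result:
product    | customer
-----------+---------
Chair      | Dana    
Headphones | Nate    
Phone      | Nate    
Stapler    | Tina    
Laptop     | NULL    
Router     | Dana    
Tablet     | Bob     
Charger    | NULL    


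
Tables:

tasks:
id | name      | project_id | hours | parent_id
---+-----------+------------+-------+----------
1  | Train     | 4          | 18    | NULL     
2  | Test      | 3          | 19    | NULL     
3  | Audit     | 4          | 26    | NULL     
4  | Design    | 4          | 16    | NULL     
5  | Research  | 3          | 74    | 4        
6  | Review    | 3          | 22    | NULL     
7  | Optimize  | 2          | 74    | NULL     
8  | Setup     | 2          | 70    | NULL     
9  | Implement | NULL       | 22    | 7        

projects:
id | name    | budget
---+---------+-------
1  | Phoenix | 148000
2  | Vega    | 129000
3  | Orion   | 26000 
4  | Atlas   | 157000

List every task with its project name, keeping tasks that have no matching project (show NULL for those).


LEFT JOIN keeps every row from tasks (the left table); where project_id has no match in projects, the project columns become NULL. Walk through each task:
  - task 1 (Train): project_id=4 -> matches Atlas
  - task 2 (Test): project_id=3 -> matches Orion
  - task 3 (Audit): project_id=4 -> matches Atlas
  - task 4 (Design): project_id=4 -> matches Atlas
  - task 5 (Research): project_id=3 -> matches Orion
  - task 6 (Review): project_id=3 -> matches Orion
  - task 7 (Optimize): project_id=2 -> matches Vega
  - task 8 (Setup): project_id=2 -> matches Vega
  - task 9 (Implement): project_id=NULL, no match -> kept with NULL
All 9 rows appear; 1 has NULL project.

SQL:
SELECT a.name, b.name AS project
FROM tasks a
LEFT JOIN projects b ON a.project_id = b.id

Result:
name      | project
----------+--------
Train     | Atlas  
Test      | Orion  
Audit     | Atlas  
Design    | Atlas  
Research  | Orion  
Review    | Orion  
Optimize  | Vega   
Setup     | Vega   
Implement | NULL   


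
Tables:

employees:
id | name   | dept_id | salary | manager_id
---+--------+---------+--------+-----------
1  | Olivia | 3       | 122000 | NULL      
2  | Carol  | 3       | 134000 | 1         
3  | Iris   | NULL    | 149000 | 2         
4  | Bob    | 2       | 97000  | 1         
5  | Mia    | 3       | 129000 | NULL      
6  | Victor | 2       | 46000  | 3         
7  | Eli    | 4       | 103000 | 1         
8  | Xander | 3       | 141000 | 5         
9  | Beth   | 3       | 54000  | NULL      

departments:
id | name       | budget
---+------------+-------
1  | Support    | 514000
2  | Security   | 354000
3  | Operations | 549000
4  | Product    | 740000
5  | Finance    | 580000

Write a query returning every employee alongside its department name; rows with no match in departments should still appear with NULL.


LEFT JOIN keeps every row from employees (the left table); where dept_id has no match in departments, the department columns become NULL. Walk through each employee:
  - employee 1 (Olivia): dept_id=3 -> matches Operations
  - employee 2 (Carol): dept_id=3 -> matches Operations
  - employee 3 (Iris): dept_id=NULL, no match -> kept with NULL
  - employee 4 (Bob): dept_id=2 -> matches Security
  - employee 5 (Mia): dept_id=3 -> matches Operations
  - employee 6 (Victor): dept_id=2 -> matches Security
  - employee 7 (Eli): dept_id=4 -> matches Product
  - employee 8 (Xander): dept_id=3 -> matches Operations
  - employee 9 (Beth): dept_id=3 -> matches Operations
All 9 rows appear; 1 has NULL department.

SQL:
SELECT a.name, b.name AS department
FROM employees a
LEFT JOIN departments b ON a.dept_id = b.id

Result:
name   | department
-------+-----------
Olivia | Operations
Carol  | Operations
Iris   | NULL      
Bob    | Security  
Mia    | Operations
Victor | Security  
Eli    | Product   
Xander | Operations
Beth   | Operations


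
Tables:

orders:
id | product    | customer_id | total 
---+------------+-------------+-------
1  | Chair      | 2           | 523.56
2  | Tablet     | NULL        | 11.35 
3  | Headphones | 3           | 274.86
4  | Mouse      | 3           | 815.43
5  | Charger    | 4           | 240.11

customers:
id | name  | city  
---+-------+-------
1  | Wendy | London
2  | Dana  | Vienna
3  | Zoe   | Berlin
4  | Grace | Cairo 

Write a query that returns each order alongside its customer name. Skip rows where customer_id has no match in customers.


INNER JOIN keeps only orders rows whose customer_id matches an id in customers. Walk through each order:
  - order 1 (Chair): customer_id=2 -> matches Dana
  - order 2 (Tablet): customer_id=NULL, no match -> dropped
  - order 3 (Headphones): customer_id=3 -> matches Zoe
  - order 4 (Mouse): customer_id=3 -> matches Zoe
  - order 5 (Charger): customer_id=4 -> matches Grace
So 1 of 5 rows is dropped.

SQL:
SELECT a.product, b.name AS customer
FROM orders a
INNER JOIN customers b ON a.customer_id = b.id

Result:
product    | customer
-----------+---------
Chair      | Dana    
Headphones | Zoe     
Mouse      | Zoe     
Charger    | Grace   


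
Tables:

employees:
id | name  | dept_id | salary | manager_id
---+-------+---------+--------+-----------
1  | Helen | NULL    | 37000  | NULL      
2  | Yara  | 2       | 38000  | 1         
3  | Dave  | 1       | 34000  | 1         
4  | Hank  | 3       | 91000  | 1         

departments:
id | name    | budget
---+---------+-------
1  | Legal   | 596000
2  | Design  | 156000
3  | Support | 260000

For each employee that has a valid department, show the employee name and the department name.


INNER JOIN keeps only employees rows whose dept_id matches an id in departments. Walk through each employee:
  - employee 1 (Helen): dept_id=NULL, no match -> dropped
  - employee 2 (Yara): dept_id=2 -> matches Design
  - employee 3 (Dave): dept_id=1 -> matches Legal
  - employee 4 (Hank): dept_id=3 -> matches Support
So 1 of 4 rows is dropped.

SQL:
SELECT a.name, b.name AS department
FROM employees a
INNER JOIN departments b ON a.dept_id = b.id

Result:
name | department
-----+-----------
Yara | Design    
Dave | Legal     
Hank | Support   


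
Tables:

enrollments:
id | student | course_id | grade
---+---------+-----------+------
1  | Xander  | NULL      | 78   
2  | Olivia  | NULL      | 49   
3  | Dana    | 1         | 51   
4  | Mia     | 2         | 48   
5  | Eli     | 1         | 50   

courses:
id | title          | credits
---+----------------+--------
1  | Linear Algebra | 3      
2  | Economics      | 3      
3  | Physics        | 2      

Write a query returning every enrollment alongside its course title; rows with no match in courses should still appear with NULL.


LEFT JOIN keeps every row from enrollments (the left table); where course_id has no match in courses, the course columns become NULL. Walk through each enrollment:
  - enrollment 1 (Xander): course_id=NULL, no match -> kept with NULL
  - enrollment 2 (Olivia): course_id=NULL, no match -> kept with NULL
  - enrollment 3 (Dana): course_id=1 -> matches Linear Algebra
  - enrollment 4 (Mia): course_id=2 -> matches Economics
  - enrollment 5 (Eli): course_id=1 -> matches Linear Algebra
All 5 rows appear; 2 have NULL course.

SQL:
SELECT a.student, b.title AS course
FROM enrollments a
LEFT JOIN courses b ON a.course_id = b.id

Result:
student | course        
--------+---------------
Xander  | NULL          
Olivia  | NULL          
Dana    | Linear Algebra
Mia     | Economics     
Eli     | Linear Algebra


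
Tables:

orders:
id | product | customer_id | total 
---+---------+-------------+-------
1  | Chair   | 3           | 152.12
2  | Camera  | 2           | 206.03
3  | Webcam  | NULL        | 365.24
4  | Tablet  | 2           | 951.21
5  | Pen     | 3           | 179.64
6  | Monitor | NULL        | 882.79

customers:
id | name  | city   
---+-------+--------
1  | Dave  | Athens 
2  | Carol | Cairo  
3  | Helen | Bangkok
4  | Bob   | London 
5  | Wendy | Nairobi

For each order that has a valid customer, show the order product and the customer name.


INNER JOIN keeps only orders rows whose customer_id matches an id in customers. Walk through each order:
  - order 1 (Chair): customer_id=3 -> matches Helen
  - order 2 (Camera): customer_id=2 -> matches Carol
  - order 3 (Webcam): customer_id=NULL, no match -> dropped
  - order 4 (Tablet): customer_id=2 -> matches Carol
  - order 5 (Pen): customer_id=3 -> matches Helen
  - order 6 (Monitor): customer_id=NULL, no match -> dropped
So 2 of 6 rows are dropped.

SQL:
SELECT a.product, b.name AS customer
FROM orders a
INNER JOIN customers b ON a.customer_id = b.id

Result:
product | customer
--------+---------
Chair   | Helen   
Camera  | Carol   
Tablet  | Carol   
Pen     | Helen   


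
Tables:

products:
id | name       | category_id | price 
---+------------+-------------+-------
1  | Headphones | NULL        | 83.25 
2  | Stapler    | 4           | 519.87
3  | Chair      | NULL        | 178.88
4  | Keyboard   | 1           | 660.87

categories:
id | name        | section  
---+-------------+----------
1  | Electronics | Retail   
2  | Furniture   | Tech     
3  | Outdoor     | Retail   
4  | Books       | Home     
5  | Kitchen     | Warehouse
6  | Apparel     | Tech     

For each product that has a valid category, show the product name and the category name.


INNER JOIN keeps only products rows whose category_id matches an id in categories. Walk through each product:
  - product 1 (Headphones): category_id=NULL, no match -> dropped
  - product 2 (Stapler): category_id=4 -> matches Books
  - product 3 (Chair): category_id=NULL, no match -> dropped
  - product 4 (Keyboard): category_id=1 -> matches Electronics
So 2 of 4 rows are dropped.

SQL:
SELECT a.name, b.name AS category
FROM products a
INNER JOIN categories b ON a.category_id = b.id

Result:
name     | category   
---------+------------
Stapler  | Books      
Keyboard | Electronics


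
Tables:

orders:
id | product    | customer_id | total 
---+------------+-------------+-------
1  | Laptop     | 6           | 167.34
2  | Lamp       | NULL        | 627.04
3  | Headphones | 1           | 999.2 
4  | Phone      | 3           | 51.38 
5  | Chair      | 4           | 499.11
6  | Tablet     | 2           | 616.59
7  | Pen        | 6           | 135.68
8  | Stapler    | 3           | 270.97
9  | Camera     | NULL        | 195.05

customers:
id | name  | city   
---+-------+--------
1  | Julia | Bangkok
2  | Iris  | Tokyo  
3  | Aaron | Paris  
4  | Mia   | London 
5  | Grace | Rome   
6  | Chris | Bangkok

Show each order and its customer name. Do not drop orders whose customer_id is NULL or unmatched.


LEFT JOIN keeps every row from orders (the left table); where customer_id has no match in customers, the customer columns become NULL. Walk through each order:
  - order 1 (Laptop): customer_id=6 -> matches Chris
  - order 2 (Lamp): customer_id=NULL, no match -> kept with NULL
  - order 3 (Headphones): customer_id=1 -> matches Julia
  - order 4 (Phone): customer_id=3 -> matches Aaron
  - order 5 (Chair): customer_id=4 -> matches Mia
  - order 6 (Tablet): customer_id=2 -> matches Iris
  - order 7 (Pen): customer_id=6 -> matches Chris
  - order 8 (Stapler): customer_id=3 -> matches Aaron
  - order 9 (Camera): customer_id=NULL, no match -> kept with NULL
All 9 rows appear; 2 have NULL customer.

SQL:
SELECT a.product, b.name AS customer
FROM orders a
LEFT JOIN customers b ON a.customer_id = b.id

Result:
product    | customer
-----------+---------
Laptop     | Chris   
Lamp       | NULL    
Headphones | Julia   
Phone      | Aaron   
Chair      | Mia     
Tablet     | Iris    
Pen        | Chris   
Stapler    | Aaron   
Camera     | NULL    


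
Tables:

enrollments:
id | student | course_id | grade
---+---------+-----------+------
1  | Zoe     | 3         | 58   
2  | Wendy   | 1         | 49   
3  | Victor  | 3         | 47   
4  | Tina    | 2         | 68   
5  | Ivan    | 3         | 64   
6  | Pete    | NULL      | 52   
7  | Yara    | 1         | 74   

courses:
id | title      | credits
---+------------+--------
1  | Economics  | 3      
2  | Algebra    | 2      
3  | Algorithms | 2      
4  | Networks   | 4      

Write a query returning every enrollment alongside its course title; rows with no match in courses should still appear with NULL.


LEFT JOIN keeps every row from enrollments (the left table); where course_id has no match in courses, the course columns become NULL. Walk through each enrollment:
  - enrollment 1 (Zoe): course_id=3 -> matches Algorithms
  - enrollment 2 (Wendy): course_id=1 -> matches Economics
  - enrollment 3 (Victor): course_id=3 -> matches Algorithms
  - enrollment 4 (Tina): course_id=2 -> matches Algebra
  - enrollment 5 (Ivan): course_id=3 -> matches Algorithms
  - enrollment 6 (Pete): course_id=NULL, no match -> kept with NULL
  - enrollment 7 (Yara): course_id=1 -> matches Economics
All 7 rows appear; 1 has NULL course.

SQL:
SELECT a.student, b.title AS course
FROM enrollments a
LEFT JOIN courses b ON a.course_id = b.id

Result:
student | course    
--------+-----------
Zoe     | Algorithms
Wendy   | Economics 
Victor  | Algorithms
Tina    | Algebra   
Ivan    | Algorithms
Pete    | NULL      
Yara    | Economics 


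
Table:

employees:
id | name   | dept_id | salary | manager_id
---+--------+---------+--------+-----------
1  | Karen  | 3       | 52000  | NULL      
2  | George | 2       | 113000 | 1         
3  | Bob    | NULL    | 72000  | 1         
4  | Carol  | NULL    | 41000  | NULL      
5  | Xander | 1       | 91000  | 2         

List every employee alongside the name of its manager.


This is a self-join: employees is joined to a second copy of itself, matching each row's manager_id to another row's id. Use LEFT JOIN so rows with manager_id=NULL are kept.
  - employee 1 (Karen): manager_id=NULL -> NULL
  - employee 2 (George): manager_id=1 -> Karen
  - employee 3 (Bob): manager_id=1 -> Karen
  - employee 4 (Carol): manager_id=NULL -> NULL
  - employee 5 (Xander): manager_id=2 -> George

SQL:
SELECT a.name AS item, b.name AS manager
FROM employees a
LEFT JOIN employees b ON a.manager_id = b.id

Result:
item   | manager
-------+--------
Karen  | NULL   
George | Karen  
Bob    | Karen  
Carol  | NULL   
Xander | George 


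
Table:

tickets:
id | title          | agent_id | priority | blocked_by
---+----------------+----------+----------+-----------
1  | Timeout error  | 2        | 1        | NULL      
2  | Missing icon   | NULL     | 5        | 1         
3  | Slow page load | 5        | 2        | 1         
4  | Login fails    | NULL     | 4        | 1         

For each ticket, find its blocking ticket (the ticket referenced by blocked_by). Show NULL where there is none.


This is a self-join: tickets is joined to a second copy of itself, matching each row's blocked_by to another row's id. Use LEFT JOIN so rows with blocked_by=NULL are kept.
  - ticket 1 (Timeout error): blocked_by=NULL -> NULL
  - ticket 2 (Missing icon): blocked_by=1 -> Timeout error
  - ticket 3 (Slow page load): blocked_by=1 -> Timeout error
  - ticket 4 (Login fails): blocked_by=1 -> Timeout error

SQL:
SELECT a.title AS item, b.title AS blocked_by
FROM tickets a
LEFT JOIN tickets b ON a.blocked_by = b.id

Result:
item           | blocked_by   
---------------+--------------
Timeout error  | NULL         
Missing icon   | Timeout error
Slow page load | Timeout error
Login fails    | Timeout error


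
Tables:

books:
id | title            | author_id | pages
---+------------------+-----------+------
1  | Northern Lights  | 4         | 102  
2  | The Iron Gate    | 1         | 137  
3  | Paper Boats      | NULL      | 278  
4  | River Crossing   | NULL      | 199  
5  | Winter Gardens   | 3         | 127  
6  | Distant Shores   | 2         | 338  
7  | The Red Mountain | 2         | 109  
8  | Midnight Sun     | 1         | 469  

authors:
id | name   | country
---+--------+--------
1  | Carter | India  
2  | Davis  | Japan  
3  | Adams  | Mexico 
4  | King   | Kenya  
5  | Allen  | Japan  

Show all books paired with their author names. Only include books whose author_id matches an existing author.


INNER JOIN keeps only books rows whose author_id matches an id in authors. Walk through each book:
  - book 1 (Northern Lights): author_id=4 -> matches King
  - book 2 (The Iron Gate): author_id=1 -> matches Carter
  - book 3 (Paper Boats): author_id=NULL, no match -> dropped
  - book 4 (River Crossing): author_id=NULL, no match -> dropped
  - book 5 (Winter Gardens): author_id=3 -> matches Adams
  - book 6 (Distant Shores): author_id=2 -> matches Davis
  - book 7 (The Red Mountain): author_id=2 -> matches Davis
  - book 8 (Midnight Sun): author_id=1 -> matches Carter
So 2 of 8 rows are dropped.

SQL:
SELECT a.title, b.name AS author
FROM books a
INNER JOIN authors b ON a.author_id = b.id

Result:
title            | author
-----------------+-------
Northern Lights  | King  
The Iron Gate    | Carter
Winter Gardens   | Adams 
Distant Shores   | Davis 
The Red Mountain | Davis 
Midnight Sun     | Carter


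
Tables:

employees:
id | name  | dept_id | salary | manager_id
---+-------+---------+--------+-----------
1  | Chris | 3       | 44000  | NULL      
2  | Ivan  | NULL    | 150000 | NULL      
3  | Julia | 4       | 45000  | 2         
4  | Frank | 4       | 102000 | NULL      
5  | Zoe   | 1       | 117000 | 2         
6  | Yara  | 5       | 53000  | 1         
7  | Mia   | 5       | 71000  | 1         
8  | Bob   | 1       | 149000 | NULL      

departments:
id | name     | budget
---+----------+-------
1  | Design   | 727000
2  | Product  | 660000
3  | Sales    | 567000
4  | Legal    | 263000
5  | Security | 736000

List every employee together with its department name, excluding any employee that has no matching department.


INNER JOIN keeps only employees rows whose dept_id matches an id in departments. Walk through each employee:
  - employee 1 (Chris): dept_id=3 -> matches Sales
  - employee 2 (Ivan): dept_id=NULL, no match -> dropped
  - employee 3 (Julia): dept_id=4 -> matches Legal
  - employee 4 (Frank): dept_id=4 -> matches Legal
  - employee 5 (Zoe): dept_id=1 -> matches Design
  - employee 6 (Yara): dept_id=5 -> matches Security
  - employee 7 (Mia): dept_id=5 -> matches Security
  - employee 8 (Bob): dept_id=1 -> matches Design
So 1 of 8 rows is dropped.

SQL:
SELECT a.name, b.name AS department
FROM employees a
INNER JOIN departments b ON a.dept_id = b.id

Result:
name  | department
------+-----------
Chris | Sales     
Julia | Legal     
Frank | Legal     
Zoe   | Design    
Yara  | Security  
Mia   | Security  
Bob   | Design    


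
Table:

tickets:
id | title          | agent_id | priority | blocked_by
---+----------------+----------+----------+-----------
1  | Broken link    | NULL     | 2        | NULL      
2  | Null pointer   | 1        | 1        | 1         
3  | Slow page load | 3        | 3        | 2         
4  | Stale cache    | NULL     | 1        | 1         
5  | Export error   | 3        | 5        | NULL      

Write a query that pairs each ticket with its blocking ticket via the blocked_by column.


This is a self-join: tickets is joined to a second copy of itself, matching each row's blocked_by to another row's id. Use LEFT JOIN so rows with blocked_by=NULL are kept.
  - ticket 1 (Broken link): blocked_by=NULL -> NULL
  - ticket 2 (Null pointer): blocked_by=1 -> Broken link
  - ticket 3 (Slow page load): blocked_by=2 -> Null pointer
  - ticket 4 (Stale cache): blocked_by=1 -> Broken link
  - ticket 5 (Export error): blocked_by=NULL -> NULL

SQL:
SELECT a.title AS item, b.title AS blocked_by
FROM tickets a
LEFT JOIN tickets b ON a.blocked_by = b.id

Result:
item           | blocked_by  
---------------+-------------
Broken link    | NULL        
Null pointer   | Broken link 
Slow page load | Null pointer
Stale cache    | Broken link 
Export error   | NULL        


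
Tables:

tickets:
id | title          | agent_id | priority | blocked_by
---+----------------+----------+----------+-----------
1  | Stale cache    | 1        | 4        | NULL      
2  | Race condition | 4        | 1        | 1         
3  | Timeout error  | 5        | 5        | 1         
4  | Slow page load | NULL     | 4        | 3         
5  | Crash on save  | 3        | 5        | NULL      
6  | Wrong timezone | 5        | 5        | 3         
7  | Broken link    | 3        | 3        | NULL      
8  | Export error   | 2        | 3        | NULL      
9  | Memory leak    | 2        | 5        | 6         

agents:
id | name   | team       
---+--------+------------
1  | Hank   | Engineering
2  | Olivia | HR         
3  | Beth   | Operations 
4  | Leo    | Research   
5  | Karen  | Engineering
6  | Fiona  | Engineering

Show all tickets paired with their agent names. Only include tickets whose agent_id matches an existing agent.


INNER JOIN keeps only tickets rows whose agent_id matches an id in agents. Walk through each ticket:
  - ticket 1 (Stale cache): agent_id=1 -> matches Hank
  - ticket 2 (Race condition): agent_id=4 -> matches Leo
  - ticket 3 (Timeout error): agent_id=5 -> matches Karen
  - ticket 4 (Slow page load): agent_id=NULL, no match -> dropped
  - ticket 5 (Crash on save): agent_id=3 -> matches Beth
  - ticket 6 (Wrong timezone): agent_id=5 -> matches Karen
  - ticket 7 (Broken link): agent_id=3 -> matches Beth
  - ticket 8 (Export error): agent_id=2 -> matches Olivia
  - ticket 9 (Memory leak): agent_id=2 -> matches Olivia
So 1 of 9 rows is dropped.

SQL:
SELECT a.title, b.name AS agent
FROM tickets a
INNER JOIN agents b ON a.agent_id = b.id

Result:
title          | agent 
---------------+-------
Stale cache    | Hank  
Race condition | Leo   
Timeout error  | Karen 
Crash on save  | Beth  
Wrong timezone | Karen 
Broken link    | Beth  
Export error   | Olivia
Memory leak    | Olivia
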